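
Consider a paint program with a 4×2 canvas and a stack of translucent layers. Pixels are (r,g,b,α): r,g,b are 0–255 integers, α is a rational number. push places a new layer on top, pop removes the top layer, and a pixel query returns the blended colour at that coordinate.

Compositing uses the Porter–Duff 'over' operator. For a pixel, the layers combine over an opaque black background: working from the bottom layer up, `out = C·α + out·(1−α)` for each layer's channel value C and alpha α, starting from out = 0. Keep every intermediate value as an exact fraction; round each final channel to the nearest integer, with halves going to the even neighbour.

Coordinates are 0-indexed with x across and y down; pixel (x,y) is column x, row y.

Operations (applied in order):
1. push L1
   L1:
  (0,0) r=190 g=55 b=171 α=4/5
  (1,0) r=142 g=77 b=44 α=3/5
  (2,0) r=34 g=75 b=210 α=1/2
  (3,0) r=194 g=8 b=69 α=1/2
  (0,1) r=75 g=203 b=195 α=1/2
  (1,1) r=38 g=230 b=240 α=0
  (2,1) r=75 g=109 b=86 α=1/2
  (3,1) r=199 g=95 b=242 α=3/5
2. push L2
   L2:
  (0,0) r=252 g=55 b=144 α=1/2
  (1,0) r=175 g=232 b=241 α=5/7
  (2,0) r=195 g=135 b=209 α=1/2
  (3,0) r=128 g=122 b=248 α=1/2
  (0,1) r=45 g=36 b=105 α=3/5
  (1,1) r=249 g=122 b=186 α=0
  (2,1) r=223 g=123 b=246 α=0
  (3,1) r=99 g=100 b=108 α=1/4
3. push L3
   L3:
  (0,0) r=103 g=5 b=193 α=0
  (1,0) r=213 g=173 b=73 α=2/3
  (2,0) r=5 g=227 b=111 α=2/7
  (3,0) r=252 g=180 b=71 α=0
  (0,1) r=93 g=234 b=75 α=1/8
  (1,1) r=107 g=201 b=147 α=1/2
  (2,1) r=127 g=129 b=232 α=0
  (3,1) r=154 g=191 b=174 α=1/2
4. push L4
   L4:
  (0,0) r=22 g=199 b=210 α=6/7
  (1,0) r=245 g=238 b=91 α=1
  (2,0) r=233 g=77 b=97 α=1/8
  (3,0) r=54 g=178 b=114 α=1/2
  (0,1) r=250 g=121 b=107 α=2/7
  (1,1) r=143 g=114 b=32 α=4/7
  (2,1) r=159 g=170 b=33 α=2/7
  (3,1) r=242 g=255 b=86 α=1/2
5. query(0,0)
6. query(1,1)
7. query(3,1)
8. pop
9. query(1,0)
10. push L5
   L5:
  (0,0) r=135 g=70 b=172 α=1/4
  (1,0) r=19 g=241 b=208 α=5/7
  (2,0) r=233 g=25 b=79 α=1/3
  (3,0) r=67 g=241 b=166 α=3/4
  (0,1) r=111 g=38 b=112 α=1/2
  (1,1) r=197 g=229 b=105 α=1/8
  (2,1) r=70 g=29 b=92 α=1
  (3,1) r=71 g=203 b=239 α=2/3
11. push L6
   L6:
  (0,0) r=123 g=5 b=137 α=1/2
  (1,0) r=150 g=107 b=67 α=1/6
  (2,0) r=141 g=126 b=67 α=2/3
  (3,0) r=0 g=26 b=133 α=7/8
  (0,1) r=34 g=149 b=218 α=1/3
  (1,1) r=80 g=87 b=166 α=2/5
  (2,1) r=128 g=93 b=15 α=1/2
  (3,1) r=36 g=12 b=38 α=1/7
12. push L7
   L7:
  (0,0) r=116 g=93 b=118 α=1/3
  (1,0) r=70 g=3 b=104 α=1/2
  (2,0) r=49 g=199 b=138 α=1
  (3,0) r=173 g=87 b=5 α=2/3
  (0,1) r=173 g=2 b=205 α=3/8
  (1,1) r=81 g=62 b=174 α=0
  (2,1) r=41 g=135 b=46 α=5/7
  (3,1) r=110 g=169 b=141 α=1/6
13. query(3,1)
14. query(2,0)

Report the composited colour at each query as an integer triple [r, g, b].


(0,0) stack=L1,L2,L3,L4; from [0,0,0]:
+L1 (α=4/5) → [152, 44, 684/5]
+L2 (α=1/2) → [202, 99/2, 702/5]
+L3 (α=0) → [202, 99/2, 702/5]
+L4 (α=6/7) → [334/7, 2487/14, 7002/35]
rounded: [48, 178, 200]

(1,1) stack=L1,L2,L3,L4; from [0,0,0]:
after L1 α=0: [0, 0, 0]
after L2 α=0: [0, 0, 0]
after L3 α=1/2: [107/2, 201/2, 147/2]
after L4 α=4/7: [1465/14, 1515/14, 697/14]
→ [105, 108, 50]

(3,1) stack=L1,L2,L3,L4; from [0,0,0]:
+L1 (α=3/5) → [597/5, 57, 726/5]
+L2 (α=1/4) → [1143/10, 271/4, 1359/10]
+L3 (α=1/2) → [2683/20, 1035/8, 3099/20]
+L4 (α=1/2) → [7523/40, 3075/16, 4819/40]
= [188, 192, 120]

(1,0) stack=L1,L2,L3; from [0,0,0]:
after L1 α=3/5: [426/5, 231/5, 132/5]
after L2 α=5/7: [5227/35, 6262/35, 6289/35]
after L3 α=2/3: [20137/105, 6124/35, 11399/105]
→ [192, 175, 109]

query (3,1) [L1,L2,L3,L5,L6,L7] — begin 0,0,0
+L1 (α=3/5) → [597/5, 57, 726/5]
+L2 (α=1/4) → [1143/10, 271/4, 1359/10]
+L3 (α=1/2) → [2683/20, 1035/8, 3099/20]
+L5 (α=2/3) → [1841/20, 4283/24, 12659/60]
+L6 (α=1/7) → [5883/70, 4331/28, 13039/70]
+L7 (α=1/6) → [7423/84, 26387/168, 15013/84]
= [88, 157, 179]

(2,0) stack=L1,L2,L3,L5,L6,L7; from [0,0,0]:
+L1 (α=1/2) → [17, 75/2, 105]
+L2 (α=1/2) → [106, 345/4, 157]
+L3 (α=2/7) → [540/7, 3541/28, 1007/7]
+L5 (α=1/3) → [2711/21, 1297/14, 2567/21]
+L6 (α=2/3) → [8633/63, 4825/42, 5381/63]
+L7 (α=1) → [49, 199, 138]
= [49, 199, 138]


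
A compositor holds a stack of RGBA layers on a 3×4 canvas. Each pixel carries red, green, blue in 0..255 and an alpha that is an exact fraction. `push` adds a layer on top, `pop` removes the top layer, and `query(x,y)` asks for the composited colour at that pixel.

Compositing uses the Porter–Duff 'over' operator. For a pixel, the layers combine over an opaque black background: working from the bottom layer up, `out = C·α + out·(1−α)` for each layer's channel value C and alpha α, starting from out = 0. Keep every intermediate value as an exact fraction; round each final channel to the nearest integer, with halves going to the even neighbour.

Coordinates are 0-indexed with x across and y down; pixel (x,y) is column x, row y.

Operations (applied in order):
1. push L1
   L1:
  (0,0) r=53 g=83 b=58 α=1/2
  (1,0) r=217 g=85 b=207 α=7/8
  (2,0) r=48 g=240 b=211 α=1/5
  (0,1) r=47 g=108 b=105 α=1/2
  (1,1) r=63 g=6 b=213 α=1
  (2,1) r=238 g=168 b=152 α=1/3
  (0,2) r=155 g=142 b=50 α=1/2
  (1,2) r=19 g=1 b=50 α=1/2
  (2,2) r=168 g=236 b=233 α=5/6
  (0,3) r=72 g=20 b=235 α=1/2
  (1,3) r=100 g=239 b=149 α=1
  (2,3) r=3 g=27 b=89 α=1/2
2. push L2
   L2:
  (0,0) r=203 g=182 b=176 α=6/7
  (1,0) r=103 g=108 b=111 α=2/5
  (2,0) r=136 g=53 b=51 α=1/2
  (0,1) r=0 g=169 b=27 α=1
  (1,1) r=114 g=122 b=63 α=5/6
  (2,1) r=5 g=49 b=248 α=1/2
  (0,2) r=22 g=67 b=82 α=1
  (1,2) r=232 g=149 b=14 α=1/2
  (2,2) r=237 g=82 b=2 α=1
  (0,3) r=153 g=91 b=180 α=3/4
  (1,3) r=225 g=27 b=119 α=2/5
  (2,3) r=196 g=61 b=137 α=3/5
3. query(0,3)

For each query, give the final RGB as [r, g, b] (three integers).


at x=0,y=3 over L1,L2:
L1 α=1/2: [36, 10, 235/2]
L2 α=3/4: [495/4, 283/4, 1315/8]
= [124, 71, 164]


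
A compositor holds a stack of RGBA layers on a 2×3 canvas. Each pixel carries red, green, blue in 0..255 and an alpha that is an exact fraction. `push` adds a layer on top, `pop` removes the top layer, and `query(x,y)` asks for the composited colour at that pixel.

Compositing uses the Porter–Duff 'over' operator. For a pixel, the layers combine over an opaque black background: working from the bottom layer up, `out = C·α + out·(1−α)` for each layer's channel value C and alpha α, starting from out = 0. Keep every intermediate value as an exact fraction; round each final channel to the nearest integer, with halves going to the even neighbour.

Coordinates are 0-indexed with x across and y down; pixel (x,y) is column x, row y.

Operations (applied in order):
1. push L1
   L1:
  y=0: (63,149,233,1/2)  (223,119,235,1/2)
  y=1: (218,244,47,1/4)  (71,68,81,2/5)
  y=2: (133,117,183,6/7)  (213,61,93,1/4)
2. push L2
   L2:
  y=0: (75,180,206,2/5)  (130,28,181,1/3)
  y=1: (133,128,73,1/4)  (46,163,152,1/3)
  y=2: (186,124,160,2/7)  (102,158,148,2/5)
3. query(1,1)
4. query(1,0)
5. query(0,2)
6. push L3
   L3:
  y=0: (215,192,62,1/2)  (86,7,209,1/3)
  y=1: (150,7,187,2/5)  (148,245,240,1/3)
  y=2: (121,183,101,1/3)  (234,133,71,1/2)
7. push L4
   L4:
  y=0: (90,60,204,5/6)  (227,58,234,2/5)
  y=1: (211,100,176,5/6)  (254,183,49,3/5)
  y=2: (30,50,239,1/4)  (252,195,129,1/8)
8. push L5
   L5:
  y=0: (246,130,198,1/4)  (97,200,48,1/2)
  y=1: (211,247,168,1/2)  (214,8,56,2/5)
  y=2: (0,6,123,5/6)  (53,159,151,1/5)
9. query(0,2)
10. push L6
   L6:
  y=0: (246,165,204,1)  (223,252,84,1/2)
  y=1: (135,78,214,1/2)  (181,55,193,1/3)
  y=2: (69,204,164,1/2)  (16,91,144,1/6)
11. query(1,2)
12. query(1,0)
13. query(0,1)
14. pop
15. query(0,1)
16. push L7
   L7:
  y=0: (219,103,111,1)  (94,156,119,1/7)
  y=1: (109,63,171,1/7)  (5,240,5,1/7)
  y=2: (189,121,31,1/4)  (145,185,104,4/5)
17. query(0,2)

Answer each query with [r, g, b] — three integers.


query (1,1) [L1,L2] — begin 0,0,0
+L1 (α=2/5) → [142/5, 136/5, 162/5]
+L2 (α=1/3) → [514/15, 1087/15, 1084/15]
rounded: [34, 72, 72]

at x=1,y=0 over L1,L2:
+L1 (α=1/2) → [223/2, 119/2, 235/2]
+L2 (α=1/3) → [353/3, 49, 416/3]
= [118, 49, 139]

(0,2) stack=L1,L2; from [0,0,0]:
after L1 α=6/7: [114, 702/7, 1098/7]
after L2 α=2/7: [942/7, 5246/49, 7730/49]
→ [135, 107, 158]

at x=0,y=2 over L1,L2,L3,L4,L5:
L1 α=6/7: [114, 702/7, 1098/7]
L2 α=2/7: [942/7, 5246/49, 7730/49]
L3 α=1/3: [2731/21, 19459/147, 6803/49]
L4 α=1/4: [2941/28, 21909/196, 8030/49]
L5 α=5/6: [2941/168, 9263/392, 38165/294]
= [18, 24, 130]

at x=1,y=2 over L1,L2,L3,L4,L5,L6:
after L1 α=1/4: [213/4, 61/4, 93/4]
after L2 α=2/5: [291/4, 1447/20, 1463/20]
after L3 α=1/2: [1227/8, 4107/40, 2883/40]
after L4 α=1/8: [10605/64, 36549/320, 25341/320]
after L5 α=1/5: [11453/80, 49269/400, 37421/400]
after L6 α=1/6: [3903/32, 56549/480, 48941/480]
= [122, 118, 102]

(1,0) stack=L1,L2,L3,L4,L5,L6; from [0,0,0]:
+L1 (α=1/2) → [223/2, 119/2, 235/2]
+L2 (α=1/3) → [353/3, 49, 416/3]
+L3 (α=1/3) → [964/9, 35, 1459/9]
+L4 (α=2/5) → [2326/15, 221/5, 2863/15]
+L5 (α=1/2) → [3781/30, 1221/10, 3583/30]
+L6 (α=1/2) → [10471/60, 3741/20, 6103/60]
rounded: [175, 187, 102]

query (0,1) [L1,L2,L3,L4,L5,L6] — begin 0,0,0
+L1 (α=1/4) → [109/2, 61, 47/4]
+L2 (α=1/4) → [593/8, 311/4, 433/16]
+L3 (α=2/5) → [4179/40, 989/20, 7283/80]
+L4 (α=5/6) → [46379/240, 3663/40, 77683/480]
+L5 (α=1/2) → [97019/480, 13543/80, 158323/960]
+L6 (α=1/2) → [161819/960, 19783/160, 363763/1920]
= [169, 124, 189]

(0,1) stack=L1,L2,L3,L4,L5; from [0,0,0]:
L1 α=1/4: [109/2, 61, 47/4]
L2 α=1/4: [593/8, 311/4, 433/16]
L3 α=2/5: [4179/40, 989/20, 7283/80]
L4 α=5/6: [46379/240, 3663/40, 77683/480]
L5 α=1/2: [97019/480, 13543/80, 158323/960]
→ [202, 169, 165]

query (0,2) [L1,L2,L3,L4,L5,L7] — begin 0,0,0
L1 α=6/7: [114, 702/7, 1098/7]
L2 α=2/7: [942/7, 5246/49, 7730/49]
L3 α=1/3: [2731/21, 19459/147, 6803/49]
L4 α=1/4: [2941/28, 21909/196, 8030/49]
L5 α=5/6: [2941/168, 9263/392, 38165/294]
L7 α=1/4: [13525/224, 75221/1568, 41203/392]
= [60, 48, 105]


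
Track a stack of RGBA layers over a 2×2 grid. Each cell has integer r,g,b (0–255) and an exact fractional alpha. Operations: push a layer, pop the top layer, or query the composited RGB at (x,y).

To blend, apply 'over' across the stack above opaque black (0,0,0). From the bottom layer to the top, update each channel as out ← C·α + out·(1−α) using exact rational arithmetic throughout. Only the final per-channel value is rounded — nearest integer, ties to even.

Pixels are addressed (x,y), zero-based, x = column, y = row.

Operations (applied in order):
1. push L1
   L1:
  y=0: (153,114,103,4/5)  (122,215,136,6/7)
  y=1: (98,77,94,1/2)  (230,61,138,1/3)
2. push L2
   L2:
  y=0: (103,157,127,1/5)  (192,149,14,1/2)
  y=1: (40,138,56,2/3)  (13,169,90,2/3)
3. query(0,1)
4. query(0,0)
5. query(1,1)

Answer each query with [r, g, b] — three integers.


(0,1) stack=L1,L2; from [0,0,0]:
+L1 (α=1/2) → [49, 77/2, 47]
+L2 (α=2/3) → [43, 629/6, 53]
→ [43, 105, 53]

at x=0,y=0 over L1,L2:
L1 α=4/5: [612/5, 456/5, 412/5]
L2 α=1/5: [2963/25, 2609/25, 2283/25]
= [119, 104, 91]

(1,1) stack=L1,L2; from [0,0,0]:
after L1 α=1/3: [230/3, 61/3, 46]
after L2 α=2/3: [308/9, 1075/9, 226/3]
→ [34, 119, 75]


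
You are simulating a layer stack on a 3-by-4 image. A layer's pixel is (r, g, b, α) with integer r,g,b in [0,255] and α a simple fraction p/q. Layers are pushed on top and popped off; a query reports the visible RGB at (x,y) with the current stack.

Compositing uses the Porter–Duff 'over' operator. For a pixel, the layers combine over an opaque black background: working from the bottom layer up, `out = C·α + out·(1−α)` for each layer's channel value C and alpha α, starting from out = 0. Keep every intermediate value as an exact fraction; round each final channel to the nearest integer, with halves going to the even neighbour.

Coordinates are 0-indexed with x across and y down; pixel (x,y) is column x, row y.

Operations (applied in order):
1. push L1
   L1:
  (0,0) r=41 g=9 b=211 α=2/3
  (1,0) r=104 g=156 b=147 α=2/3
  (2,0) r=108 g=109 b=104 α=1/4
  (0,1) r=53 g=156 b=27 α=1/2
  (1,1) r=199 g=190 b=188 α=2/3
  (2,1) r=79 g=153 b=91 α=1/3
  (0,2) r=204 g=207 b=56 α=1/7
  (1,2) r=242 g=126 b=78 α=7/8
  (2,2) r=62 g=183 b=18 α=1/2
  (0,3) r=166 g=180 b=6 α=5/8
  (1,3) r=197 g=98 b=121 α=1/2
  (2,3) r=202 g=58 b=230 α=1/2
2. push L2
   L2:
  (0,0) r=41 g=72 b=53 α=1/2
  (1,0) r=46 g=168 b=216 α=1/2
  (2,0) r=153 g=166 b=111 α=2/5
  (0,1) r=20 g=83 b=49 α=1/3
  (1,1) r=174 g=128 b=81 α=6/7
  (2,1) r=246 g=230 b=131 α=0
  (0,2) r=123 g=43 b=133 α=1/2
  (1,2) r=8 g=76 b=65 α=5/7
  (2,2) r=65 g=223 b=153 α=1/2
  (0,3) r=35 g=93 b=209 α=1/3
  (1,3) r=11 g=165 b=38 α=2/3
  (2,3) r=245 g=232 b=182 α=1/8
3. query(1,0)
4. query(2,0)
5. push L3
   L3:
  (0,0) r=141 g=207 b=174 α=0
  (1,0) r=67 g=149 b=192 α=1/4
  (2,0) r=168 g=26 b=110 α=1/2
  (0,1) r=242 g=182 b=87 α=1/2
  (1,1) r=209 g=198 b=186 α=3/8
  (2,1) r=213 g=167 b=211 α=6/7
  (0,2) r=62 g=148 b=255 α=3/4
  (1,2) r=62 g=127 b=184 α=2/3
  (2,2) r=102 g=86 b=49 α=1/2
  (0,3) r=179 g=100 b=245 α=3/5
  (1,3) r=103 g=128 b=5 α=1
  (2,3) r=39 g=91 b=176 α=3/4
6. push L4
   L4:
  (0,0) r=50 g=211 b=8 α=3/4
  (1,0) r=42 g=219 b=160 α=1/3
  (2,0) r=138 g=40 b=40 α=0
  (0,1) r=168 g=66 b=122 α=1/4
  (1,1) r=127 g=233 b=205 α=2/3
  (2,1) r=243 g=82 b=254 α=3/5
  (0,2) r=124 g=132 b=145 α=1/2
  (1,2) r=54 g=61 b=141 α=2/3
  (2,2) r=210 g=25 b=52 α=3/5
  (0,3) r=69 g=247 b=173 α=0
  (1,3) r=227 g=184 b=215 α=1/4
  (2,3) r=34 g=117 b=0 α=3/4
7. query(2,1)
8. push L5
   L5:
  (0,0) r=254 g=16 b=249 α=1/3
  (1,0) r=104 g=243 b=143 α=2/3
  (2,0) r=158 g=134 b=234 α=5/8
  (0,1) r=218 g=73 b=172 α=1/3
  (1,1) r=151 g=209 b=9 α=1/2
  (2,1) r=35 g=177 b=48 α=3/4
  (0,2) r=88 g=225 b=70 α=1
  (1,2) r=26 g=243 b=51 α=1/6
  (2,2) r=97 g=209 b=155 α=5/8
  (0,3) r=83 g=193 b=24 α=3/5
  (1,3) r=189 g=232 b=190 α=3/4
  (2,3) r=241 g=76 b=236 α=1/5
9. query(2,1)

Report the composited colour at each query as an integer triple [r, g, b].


(1,0) stack=L1,L2; from [0,0,0]:
+L1 (α=2/3) → [208/3, 104, 98]
+L2 (α=1/2) → [173/3, 136, 157]
rounded: [58, 136, 157]

at x=2,y=0 over L1,L2:
L1 α=1/4: [27, 109/4, 26]
L2 α=2/5: [387/5, 331/4, 60]
→ [77, 83, 60]

(2,1) stack=L1,L2,L3,L4; from [0,0,0]:
L1 α=1/3: [79/3, 51, 91/3]
L2 α=0: [79/3, 51, 91/3]
L3 α=6/7: [559/3, 1053/7, 3889/21]
L4 α=3/5: [661/3, 3828/35, 4756/21]
→ [220, 109, 226]

at x=2,y=1 over L1,L2,L3,L4,L5:
L1 α=1/3: [79/3, 51, 91/3]
L2 α=0: [79/3, 51, 91/3]
L3 α=6/7: [559/3, 1053/7, 3889/21]
L4 α=3/5: [661/3, 3828/35, 4756/21]
L5 α=3/4: [244/3, 22413/140, 1945/21]
= [81, 160, 93]


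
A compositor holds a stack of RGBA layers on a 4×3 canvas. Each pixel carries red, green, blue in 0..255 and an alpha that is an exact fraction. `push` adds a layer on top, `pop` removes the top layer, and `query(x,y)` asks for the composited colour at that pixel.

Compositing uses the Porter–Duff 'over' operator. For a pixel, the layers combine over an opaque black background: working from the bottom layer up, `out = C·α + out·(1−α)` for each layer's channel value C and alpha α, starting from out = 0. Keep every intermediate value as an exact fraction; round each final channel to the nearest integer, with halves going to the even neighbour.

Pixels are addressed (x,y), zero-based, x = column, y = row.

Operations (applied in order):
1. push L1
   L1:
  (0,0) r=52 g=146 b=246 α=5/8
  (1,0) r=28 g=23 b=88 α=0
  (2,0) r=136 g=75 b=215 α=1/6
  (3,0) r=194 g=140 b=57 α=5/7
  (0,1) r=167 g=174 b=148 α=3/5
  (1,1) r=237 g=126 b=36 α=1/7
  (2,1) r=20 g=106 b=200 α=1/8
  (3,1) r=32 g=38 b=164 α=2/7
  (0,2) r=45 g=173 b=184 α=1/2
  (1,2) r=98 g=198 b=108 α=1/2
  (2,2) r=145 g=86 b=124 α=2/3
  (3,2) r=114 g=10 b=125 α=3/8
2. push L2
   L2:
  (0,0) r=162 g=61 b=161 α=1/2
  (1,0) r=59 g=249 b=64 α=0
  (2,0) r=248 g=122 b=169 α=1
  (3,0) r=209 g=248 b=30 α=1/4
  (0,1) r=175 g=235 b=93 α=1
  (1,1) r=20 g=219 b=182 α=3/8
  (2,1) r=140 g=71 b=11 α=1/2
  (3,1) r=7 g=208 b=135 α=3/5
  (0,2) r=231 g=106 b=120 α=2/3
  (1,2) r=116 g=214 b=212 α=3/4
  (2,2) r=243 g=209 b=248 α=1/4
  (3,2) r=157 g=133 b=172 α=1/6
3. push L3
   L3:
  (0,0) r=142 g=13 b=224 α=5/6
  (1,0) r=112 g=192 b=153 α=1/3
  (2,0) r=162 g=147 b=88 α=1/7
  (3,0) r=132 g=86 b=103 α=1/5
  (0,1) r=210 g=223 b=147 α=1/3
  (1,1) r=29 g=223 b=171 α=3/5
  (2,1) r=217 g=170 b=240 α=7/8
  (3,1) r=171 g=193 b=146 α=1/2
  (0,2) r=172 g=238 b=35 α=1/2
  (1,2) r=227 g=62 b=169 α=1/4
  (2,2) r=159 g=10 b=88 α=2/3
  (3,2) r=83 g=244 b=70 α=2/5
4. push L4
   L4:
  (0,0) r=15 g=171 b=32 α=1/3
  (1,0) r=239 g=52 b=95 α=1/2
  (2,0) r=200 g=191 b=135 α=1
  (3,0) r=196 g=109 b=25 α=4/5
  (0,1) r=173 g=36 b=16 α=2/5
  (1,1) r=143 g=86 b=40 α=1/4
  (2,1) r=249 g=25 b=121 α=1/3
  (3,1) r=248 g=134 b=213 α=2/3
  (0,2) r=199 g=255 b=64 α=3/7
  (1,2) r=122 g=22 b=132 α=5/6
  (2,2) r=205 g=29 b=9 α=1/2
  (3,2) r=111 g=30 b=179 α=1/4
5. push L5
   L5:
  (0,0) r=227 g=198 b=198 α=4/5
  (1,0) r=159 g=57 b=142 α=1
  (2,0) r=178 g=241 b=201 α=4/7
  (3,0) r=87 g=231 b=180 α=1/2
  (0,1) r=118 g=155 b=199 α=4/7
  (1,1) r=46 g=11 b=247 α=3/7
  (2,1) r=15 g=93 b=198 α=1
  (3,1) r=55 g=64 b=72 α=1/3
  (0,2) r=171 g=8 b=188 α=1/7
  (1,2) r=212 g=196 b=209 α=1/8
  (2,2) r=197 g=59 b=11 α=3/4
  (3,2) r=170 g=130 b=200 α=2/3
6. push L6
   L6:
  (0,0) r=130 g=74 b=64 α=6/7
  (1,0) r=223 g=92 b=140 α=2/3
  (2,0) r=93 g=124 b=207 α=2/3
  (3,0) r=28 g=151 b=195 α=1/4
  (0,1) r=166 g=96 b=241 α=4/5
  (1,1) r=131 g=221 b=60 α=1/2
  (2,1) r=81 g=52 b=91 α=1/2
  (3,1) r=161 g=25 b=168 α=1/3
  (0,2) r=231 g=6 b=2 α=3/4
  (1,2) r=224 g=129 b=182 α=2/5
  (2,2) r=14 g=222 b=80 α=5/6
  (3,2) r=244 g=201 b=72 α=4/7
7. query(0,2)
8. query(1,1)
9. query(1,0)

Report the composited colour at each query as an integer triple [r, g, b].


(0,2) stack=L1,L2,L3,L4,L5,L6; from [0,0,0]:
L1 α=1/2: [45/2, 173/2, 92]
L2 α=2/3: [323/2, 199/2, 332/3]
L3 α=1/2: [667/4, 675/4, 437/6]
L4 α=3/7: [1264/7, 1440/7, 1450/21]
L5 α=1/7: [8781/49, 8696/49, 4216/49]
L6 α=3/4: [21369/98, 4789/98, 2255/98]
→ [218, 49, 23]

query (1,1) [L1,L2,L3,L4,L5,L6] — begin 0,0,0
after L1 α=1/7: [237/7, 18, 36/7]
after L2 α=3/8: [1605/56, 747/8, 2001/28]
after L3 α=3/5: [4041/140, 3423/20, 9183/70]
after L4 α=1/4: [32143/560, 11989/80, 30349/280]
after L5 α=3/7: [51463/980, 1807/20, 82219/490]
after L6 α=1/2: [179843/1960, 6227/40, 111619/980]
rounded: [92, 156, 114]

(1,0) stack=L1,L2,L3,L4,L5,L6; from [0,0,0]:
L1 α=0: [0, 0, 0]
L2 α=0: [0, 0, 0]
L3 α=1/3: [112/3, 64, 51]
L4 α=1/2: [829/6, 58, 73]
L5 α=1: [159, 57, 142]
L6 α=2/3: [605/3, 241/3, 422/3]
rounded: [202, 80, 141]


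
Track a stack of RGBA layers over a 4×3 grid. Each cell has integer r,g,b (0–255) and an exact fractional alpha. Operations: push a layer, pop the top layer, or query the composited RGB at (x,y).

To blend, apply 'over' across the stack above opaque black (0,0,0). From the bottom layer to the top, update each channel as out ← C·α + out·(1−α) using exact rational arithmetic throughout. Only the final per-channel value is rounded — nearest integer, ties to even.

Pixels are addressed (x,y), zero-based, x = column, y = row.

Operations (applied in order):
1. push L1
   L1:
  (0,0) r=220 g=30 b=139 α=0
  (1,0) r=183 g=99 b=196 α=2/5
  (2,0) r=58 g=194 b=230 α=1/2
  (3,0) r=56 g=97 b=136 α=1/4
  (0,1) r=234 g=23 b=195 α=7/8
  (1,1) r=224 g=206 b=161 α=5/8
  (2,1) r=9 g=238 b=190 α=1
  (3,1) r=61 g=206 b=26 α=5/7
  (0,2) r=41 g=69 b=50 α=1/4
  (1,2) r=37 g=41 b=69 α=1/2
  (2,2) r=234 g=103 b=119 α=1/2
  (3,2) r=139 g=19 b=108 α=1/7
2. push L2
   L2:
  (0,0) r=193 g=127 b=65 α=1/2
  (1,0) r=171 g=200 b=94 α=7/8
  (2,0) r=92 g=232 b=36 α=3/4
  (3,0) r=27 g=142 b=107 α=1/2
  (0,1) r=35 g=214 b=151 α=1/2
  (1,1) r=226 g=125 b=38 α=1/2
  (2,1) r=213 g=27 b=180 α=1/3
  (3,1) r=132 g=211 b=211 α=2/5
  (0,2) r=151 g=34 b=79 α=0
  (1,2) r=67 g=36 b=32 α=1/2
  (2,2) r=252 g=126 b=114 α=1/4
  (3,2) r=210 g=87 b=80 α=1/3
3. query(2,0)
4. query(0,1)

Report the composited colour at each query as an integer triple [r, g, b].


query (2,0) [L1,L2] — begin 0,0,0
after L1 α=1/2: [29, 97, 115]
after L2 α=3/4: [305/4, 793/4, 223/4]
= [76, 198, 56]

query (0,1) [L1,L2] — begin 0,0,0
L1 α=7/8: [819/4, 161/8, 1365/8]
L2 α=1/2: [959/8, 1873/16, 2573/16]
rounded: [120, 117, 161]


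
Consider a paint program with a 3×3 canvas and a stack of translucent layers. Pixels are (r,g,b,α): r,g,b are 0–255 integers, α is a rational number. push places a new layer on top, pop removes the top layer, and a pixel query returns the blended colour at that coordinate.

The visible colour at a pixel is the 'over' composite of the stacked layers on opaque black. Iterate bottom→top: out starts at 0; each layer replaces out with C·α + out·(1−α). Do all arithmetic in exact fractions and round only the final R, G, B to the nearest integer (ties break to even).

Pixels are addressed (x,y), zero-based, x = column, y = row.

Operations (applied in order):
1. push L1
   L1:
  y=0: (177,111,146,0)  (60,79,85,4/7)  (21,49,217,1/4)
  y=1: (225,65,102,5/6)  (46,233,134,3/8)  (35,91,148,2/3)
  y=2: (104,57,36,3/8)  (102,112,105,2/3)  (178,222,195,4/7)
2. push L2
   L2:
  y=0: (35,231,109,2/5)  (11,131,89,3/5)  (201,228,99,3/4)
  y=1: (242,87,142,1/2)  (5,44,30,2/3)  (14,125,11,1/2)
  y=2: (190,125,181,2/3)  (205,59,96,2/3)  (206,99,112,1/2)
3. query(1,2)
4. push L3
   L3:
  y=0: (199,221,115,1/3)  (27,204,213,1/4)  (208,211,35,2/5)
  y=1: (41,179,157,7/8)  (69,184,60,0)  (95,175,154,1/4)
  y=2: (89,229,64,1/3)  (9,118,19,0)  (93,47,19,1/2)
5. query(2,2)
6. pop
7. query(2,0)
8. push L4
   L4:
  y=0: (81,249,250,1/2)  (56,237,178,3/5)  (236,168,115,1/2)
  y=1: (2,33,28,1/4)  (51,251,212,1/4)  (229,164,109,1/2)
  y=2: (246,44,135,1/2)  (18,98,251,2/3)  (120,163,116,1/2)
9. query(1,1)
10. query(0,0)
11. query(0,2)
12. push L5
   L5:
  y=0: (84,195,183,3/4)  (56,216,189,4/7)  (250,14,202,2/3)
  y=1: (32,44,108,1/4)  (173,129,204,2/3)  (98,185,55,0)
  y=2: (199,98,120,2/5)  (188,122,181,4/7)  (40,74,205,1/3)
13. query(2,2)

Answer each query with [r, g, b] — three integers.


at x=1,y=2 over L1,L2:
L1 α=2/3: [68, 224/3, 70]
L2 α=2/3: [478/3, 578/9, 262/3]
= [159, 64, 87]

(2,2) stack=L1,L2,L3; from [0,0,0]:
L1 α=4/7: [712/7, 888/7, 780/7]
L2 α=1/2: [1077/7, 1581/14, 782/7]
L3 α=1/2: [864/7, 2239/28, 915/14]
→ [123, 80, 65]

at x=2,y=0 over L1,L2:
L1 α=1/4: [21/4, 49/4, 217/4]
L2 α=3/4: [2433/16, 2785/16, 1405/16]
→ [152, 174, 88]

at x=1,y=1 over L1,L2,L4:
L1 α=3/8: [69/4, 699/8, 201/4]
L2 α=2/3: [109/12, 1403/24, 147/4]
L4 α=1/4: [313/16, 3411/32, 1289/16]
→ [20, 107, 81]

(0,0) stack=L1,L2,L4; from [0,0,0]:
L1 α=0: [0, 0, 0]
L2 α=2/5: [14, 462/5, 218/5]
L4 α=1/2: [95/2, 1707/10, 734/5]
= [48, 171, 147]

at x=0,y=2 over L1,L2,L4:
L1 α=3/8: [39, 171/8, 27/2]
L2 α=2/3: [419/3, 2171/24, 751/6]
L4 α=1/2: [1157/6, 3227/48, 1561/12]
rounded: [193, 67, 130]

query (2,2) [L1,L2,L4,L5] — begin 0,0,0
+L1 (α=4/7) → [712/7, 888/7, 780/7]
+L2 (α=1/2) → [1077/7, 1581/14, 782/7]
+L4 (α=1/2) → [1917/14, 3863/28, 797/7]
+L5 (α=1/3) → [2197/21, 1633/14, 3029/21]
→ [105, 117, 144]


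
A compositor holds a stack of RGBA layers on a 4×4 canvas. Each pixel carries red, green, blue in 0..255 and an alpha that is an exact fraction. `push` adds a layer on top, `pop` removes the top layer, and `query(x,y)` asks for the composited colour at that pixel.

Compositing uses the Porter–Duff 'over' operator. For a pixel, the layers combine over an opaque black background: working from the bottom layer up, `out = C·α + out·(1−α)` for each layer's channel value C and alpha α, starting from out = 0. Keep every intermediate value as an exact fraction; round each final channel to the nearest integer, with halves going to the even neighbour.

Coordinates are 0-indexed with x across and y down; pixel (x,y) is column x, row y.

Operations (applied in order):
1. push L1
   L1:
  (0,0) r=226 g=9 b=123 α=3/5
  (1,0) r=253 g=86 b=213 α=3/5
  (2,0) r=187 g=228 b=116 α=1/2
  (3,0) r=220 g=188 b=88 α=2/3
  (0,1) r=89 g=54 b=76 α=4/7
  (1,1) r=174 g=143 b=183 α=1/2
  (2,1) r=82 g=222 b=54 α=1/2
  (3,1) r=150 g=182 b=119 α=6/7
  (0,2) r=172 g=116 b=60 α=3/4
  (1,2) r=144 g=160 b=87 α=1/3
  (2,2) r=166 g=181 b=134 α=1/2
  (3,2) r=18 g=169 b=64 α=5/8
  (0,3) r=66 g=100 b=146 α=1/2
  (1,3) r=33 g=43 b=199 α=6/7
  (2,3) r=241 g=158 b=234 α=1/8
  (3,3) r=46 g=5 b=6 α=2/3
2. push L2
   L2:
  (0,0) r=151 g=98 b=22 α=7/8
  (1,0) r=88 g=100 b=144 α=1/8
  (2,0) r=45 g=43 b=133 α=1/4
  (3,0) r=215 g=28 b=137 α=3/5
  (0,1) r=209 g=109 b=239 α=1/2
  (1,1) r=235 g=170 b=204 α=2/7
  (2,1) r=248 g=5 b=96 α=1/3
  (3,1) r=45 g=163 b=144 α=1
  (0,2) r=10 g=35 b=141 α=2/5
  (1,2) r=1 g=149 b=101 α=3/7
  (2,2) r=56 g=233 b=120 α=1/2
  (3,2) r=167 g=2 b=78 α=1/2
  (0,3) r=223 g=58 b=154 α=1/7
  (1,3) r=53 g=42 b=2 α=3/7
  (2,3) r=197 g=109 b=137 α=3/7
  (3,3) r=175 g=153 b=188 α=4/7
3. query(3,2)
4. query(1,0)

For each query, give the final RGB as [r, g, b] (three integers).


(3,2) stack=L1,L2; from [0,0,0]:
after L1 α=5/8: [45/4, 845/8, 40]
after L2 α=1/2: [713/8, 861/16, 59]
→ [89, 54, 59]

at x=1,y=0 over L1,L2:
after L1 α=3/5: [759/5, 258/5, 639/5]
after L2 α=1/8: [5753/40, 1153/20, 5193/40]
→ [144, 58, 130]


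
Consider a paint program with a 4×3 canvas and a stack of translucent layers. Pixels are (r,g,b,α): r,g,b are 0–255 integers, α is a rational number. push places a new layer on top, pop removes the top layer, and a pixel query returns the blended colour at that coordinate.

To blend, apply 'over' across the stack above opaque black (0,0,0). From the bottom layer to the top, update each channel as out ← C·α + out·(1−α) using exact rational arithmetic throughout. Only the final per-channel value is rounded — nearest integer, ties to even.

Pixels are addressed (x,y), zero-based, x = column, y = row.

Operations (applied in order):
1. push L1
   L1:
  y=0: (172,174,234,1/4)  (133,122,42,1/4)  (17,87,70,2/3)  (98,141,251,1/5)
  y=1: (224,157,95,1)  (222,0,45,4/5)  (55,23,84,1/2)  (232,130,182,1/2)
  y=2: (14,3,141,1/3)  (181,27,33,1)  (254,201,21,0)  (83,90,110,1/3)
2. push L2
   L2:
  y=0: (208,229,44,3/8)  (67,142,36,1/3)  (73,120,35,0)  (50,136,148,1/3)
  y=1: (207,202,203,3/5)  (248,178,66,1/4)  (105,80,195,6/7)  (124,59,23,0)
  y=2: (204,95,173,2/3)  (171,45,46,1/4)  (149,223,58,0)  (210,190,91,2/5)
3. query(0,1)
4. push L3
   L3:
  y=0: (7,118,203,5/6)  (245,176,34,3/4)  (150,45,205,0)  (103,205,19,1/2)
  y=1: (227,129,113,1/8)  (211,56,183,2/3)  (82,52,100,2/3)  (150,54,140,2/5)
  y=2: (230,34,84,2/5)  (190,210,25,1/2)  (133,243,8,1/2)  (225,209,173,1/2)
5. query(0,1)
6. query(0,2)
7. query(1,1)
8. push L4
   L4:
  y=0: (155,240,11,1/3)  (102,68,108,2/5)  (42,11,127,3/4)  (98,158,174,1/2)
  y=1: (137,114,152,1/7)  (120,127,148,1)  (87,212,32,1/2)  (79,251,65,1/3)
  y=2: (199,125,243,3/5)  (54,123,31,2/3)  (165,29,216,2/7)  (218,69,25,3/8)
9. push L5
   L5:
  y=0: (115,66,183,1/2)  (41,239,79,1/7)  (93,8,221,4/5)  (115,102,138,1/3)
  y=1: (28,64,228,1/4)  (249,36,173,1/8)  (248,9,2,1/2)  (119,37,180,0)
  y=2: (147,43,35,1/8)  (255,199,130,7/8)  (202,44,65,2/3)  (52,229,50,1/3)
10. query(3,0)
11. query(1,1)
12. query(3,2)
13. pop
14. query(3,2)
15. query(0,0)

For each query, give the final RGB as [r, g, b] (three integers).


(0,1) stack=L1,L2; from [0,0,0]:
after L1 α=1: [224, 157, 95]
after L2 α=3/5: [1069/5, 184, 799/5]
= [214, 184, 160]

(0,1) stack=L1,L2,L3; from [0,0,0]:
+L1 (α=1) → [224, 157, 95]
+L2 (α=3/5) → [1069/5, 184, 799/5]
+L3 (α=1/8) → [4309/20, 1417/8, 3079/20]
→ [215, 177, 154]

query (0,2) [L1,L2,L3] — begin 0,0,0
+L1 (α=1/3) → [14/3, 1, 47]
+L2 (α=2/3) → [1238/9, 191/3, 131]
+L3 (α=2/5) → [2618/15, 259/5, 561/5]
= [175, 52, 112]

(1,1) stack=L1,L2,L3; from [0,0,0]:
after L1 α=4/5: [888/5, 0, 36]
after L2 α=1/4: [976/5, 89/2, 87/2]
after L3 α=2/3: [3086/15, 313/6, 273/2]
rounded: [206, 52, 136]

at x=3,y=0 over L1,L2,L3,L4,L5:
L1 α=1/5: [98/5, 141/5, 251/5]
L2 α=1/3: [446/15, 962/15, 414/5]
L3 α=1/2: [1991/30, 4037/30, 509/10]
L4 α=1/2: [4931/60, 8777/60, 2249/20]
L5 α=1/3: [8381/90, 11837/90, 3629/30]
→ [93, 132, 121]

query (1,1) [L1,L2,L3,L4,L5] — begin 0,0,0
+L1 (α=4/5) → [888/5, 0, 36]
+L2 (α=1/4) → [976/5, 89/2, 87/2]
+L3 (α=2/3) → [3086/15, 313/6, 273/2]
+L4 (α=1) → [120, 127, 148]
+L5 (α=1/8) → [1089/8, 925/8, 1209/8]
rounded: [136, 116, 151]

query (3,2) [L1,L2,L3,L4,L5] — begin 0,0,0
L1 α=1/3: [83/3, 30, 110/3]
L2 α=2/5: [503/5, 94, 292/5]
L3 α=1/2: [814/5, 303/2, 1157/10]
L4 α=3/8: [367/2, 1929/16, 1307/16]
L5 α=1/3: [419/3, 3761/24, 569/8]
→ [140, 157, 71]

query (3,2) [L1,L2,L3,L4] — begin 0,0,0
L1 α=1/3: [83/3, 30, 110/3]
L2 α=2/5: [503/5, 94, 292/5]
L3 α=1/2: [814/5, 303/2, 1157/10]
L4 α=3/8: [367/2, 1929/16, 1307/16]
= [184, 121, 82]

at x=0,y=0 over L1,L2,L3,L4:
after L1 α=1/4: [43, 87/2, 117/2]
after L2 α=3/8: [839/8, 1809/16, 849/16]
after L3 α=5/6: [373/16, 11249/96, 17089/96]
after L4 α=1/3: [1613/24, 22769/144, 17617/144]
= [67, 158, 122]


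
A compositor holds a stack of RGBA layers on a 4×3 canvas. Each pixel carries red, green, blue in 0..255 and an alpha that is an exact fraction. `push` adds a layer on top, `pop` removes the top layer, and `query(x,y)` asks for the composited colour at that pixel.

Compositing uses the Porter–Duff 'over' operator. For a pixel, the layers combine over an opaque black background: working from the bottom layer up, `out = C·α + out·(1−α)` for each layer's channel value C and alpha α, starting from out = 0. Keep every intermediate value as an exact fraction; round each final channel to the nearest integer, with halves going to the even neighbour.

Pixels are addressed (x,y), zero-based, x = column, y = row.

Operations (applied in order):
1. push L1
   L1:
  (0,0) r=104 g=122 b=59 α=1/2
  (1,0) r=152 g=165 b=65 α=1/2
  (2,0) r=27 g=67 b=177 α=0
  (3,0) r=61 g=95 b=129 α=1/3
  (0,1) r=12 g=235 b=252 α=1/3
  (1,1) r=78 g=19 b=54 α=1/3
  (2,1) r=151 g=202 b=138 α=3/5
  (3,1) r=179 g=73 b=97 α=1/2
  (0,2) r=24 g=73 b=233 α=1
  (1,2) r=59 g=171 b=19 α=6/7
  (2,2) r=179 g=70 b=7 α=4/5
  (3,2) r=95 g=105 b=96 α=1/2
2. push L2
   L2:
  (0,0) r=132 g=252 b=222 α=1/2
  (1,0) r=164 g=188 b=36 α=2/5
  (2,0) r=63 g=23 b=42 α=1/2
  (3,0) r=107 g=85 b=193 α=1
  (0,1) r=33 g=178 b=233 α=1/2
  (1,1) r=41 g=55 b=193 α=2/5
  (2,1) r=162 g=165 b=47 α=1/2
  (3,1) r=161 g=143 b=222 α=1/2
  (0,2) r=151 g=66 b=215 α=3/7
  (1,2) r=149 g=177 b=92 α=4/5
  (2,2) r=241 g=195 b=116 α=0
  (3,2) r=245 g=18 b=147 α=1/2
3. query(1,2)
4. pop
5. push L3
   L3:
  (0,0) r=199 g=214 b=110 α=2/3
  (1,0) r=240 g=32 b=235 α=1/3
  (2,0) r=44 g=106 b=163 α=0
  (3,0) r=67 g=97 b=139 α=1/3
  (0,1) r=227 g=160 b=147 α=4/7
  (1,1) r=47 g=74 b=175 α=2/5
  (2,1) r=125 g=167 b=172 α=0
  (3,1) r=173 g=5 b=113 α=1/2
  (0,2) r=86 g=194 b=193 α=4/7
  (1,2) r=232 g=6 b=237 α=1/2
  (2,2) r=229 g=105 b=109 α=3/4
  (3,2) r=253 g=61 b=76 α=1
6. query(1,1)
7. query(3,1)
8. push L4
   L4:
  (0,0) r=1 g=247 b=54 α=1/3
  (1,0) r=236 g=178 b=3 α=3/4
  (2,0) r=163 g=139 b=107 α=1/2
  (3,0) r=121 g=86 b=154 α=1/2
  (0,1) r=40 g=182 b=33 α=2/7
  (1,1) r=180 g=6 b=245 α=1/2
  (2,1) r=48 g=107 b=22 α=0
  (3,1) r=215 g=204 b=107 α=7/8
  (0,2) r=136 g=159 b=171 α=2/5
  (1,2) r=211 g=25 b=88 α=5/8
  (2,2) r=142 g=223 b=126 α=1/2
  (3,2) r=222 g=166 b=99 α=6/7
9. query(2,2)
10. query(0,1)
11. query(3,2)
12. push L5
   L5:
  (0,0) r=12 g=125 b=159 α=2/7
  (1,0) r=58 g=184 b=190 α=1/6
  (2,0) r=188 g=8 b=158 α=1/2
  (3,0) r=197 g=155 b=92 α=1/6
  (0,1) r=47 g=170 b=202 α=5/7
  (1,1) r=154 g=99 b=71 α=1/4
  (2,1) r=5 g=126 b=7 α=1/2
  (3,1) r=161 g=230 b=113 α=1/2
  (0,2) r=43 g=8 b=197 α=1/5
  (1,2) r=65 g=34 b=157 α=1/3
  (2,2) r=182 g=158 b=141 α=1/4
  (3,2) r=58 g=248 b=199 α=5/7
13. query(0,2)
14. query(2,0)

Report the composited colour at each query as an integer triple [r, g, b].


at x=1,y=2 over L1,L2:
after L1 α=6/7: [354/7, 1026/7, 114/7]
after L2 α=4/5: [4526/35, 5982/35, 538/7]
→ [129, 171, 77]

query (1,1) [L1,L3] — begin 0,0,0
+L1 (α=1/3) → [26, 19/3, 18]
+L3 (α=2/5) → [172/5, 167/5, 404/5]
→ [34, 33, 81]

at x=3,y=1 over L1,L3:
after L1 α=1/2: [179/2, 73/2, 97/2]
after L3 α=1/2: [525/4, 83/4, 323/4]
→ [131, 21, 81]

query (2,2) [L1,L3,L4] — begin 0,0,0
L1 α=4/5: [716/5, 56, 28/5]
L3 α=3/4: [4151/20, 371/4, 1663/20]
L4 α=1/2: [6991/40, 1263/8, 4183/40]
→ [175, 158, 105]

at x=0,y=1 over L1,L3,L4:
after L1 α=1/3: [4, 235/3, 84]
after L3 α=4/7: [920/7, 125, 120]
after L4 α=2/7: [5160/49, 989/7, 666/7]
→ [105, 141, 95]

at x=3,y=2 over L1,L3,L4:
+L1 (α=1/2) → [95/2, 105/2, 48]
+L3 (α=1) → [253, 61, 76]
+L4 (α=6/7) → [1585/7, 151, 670/7]
→ [226, 151, 96]

query (0,2) [L1,L3,L4,L5] — begin 0,0,0
L1 α=1: [24, 73, 233]
L3 α=4/7: [416/7, 995/7, 1471/7]
L4 α=2/5: [3152/35, 5211/35, 6807/35]
L5 α=1/5: [14113/175, 21124/175, 34123/175]
= [81, 121, 195]

at x=2,y=0 over L1,L3,L4,L5:
L1 α=0: [0, 0, 0]
L3 α=0: [0, 0, 0]
L4 α=1/2: [163/2, 139/2, 107/2]
L5 α=1/2: [539/4, 155/4, 423/4]
= [135, 39, 106]


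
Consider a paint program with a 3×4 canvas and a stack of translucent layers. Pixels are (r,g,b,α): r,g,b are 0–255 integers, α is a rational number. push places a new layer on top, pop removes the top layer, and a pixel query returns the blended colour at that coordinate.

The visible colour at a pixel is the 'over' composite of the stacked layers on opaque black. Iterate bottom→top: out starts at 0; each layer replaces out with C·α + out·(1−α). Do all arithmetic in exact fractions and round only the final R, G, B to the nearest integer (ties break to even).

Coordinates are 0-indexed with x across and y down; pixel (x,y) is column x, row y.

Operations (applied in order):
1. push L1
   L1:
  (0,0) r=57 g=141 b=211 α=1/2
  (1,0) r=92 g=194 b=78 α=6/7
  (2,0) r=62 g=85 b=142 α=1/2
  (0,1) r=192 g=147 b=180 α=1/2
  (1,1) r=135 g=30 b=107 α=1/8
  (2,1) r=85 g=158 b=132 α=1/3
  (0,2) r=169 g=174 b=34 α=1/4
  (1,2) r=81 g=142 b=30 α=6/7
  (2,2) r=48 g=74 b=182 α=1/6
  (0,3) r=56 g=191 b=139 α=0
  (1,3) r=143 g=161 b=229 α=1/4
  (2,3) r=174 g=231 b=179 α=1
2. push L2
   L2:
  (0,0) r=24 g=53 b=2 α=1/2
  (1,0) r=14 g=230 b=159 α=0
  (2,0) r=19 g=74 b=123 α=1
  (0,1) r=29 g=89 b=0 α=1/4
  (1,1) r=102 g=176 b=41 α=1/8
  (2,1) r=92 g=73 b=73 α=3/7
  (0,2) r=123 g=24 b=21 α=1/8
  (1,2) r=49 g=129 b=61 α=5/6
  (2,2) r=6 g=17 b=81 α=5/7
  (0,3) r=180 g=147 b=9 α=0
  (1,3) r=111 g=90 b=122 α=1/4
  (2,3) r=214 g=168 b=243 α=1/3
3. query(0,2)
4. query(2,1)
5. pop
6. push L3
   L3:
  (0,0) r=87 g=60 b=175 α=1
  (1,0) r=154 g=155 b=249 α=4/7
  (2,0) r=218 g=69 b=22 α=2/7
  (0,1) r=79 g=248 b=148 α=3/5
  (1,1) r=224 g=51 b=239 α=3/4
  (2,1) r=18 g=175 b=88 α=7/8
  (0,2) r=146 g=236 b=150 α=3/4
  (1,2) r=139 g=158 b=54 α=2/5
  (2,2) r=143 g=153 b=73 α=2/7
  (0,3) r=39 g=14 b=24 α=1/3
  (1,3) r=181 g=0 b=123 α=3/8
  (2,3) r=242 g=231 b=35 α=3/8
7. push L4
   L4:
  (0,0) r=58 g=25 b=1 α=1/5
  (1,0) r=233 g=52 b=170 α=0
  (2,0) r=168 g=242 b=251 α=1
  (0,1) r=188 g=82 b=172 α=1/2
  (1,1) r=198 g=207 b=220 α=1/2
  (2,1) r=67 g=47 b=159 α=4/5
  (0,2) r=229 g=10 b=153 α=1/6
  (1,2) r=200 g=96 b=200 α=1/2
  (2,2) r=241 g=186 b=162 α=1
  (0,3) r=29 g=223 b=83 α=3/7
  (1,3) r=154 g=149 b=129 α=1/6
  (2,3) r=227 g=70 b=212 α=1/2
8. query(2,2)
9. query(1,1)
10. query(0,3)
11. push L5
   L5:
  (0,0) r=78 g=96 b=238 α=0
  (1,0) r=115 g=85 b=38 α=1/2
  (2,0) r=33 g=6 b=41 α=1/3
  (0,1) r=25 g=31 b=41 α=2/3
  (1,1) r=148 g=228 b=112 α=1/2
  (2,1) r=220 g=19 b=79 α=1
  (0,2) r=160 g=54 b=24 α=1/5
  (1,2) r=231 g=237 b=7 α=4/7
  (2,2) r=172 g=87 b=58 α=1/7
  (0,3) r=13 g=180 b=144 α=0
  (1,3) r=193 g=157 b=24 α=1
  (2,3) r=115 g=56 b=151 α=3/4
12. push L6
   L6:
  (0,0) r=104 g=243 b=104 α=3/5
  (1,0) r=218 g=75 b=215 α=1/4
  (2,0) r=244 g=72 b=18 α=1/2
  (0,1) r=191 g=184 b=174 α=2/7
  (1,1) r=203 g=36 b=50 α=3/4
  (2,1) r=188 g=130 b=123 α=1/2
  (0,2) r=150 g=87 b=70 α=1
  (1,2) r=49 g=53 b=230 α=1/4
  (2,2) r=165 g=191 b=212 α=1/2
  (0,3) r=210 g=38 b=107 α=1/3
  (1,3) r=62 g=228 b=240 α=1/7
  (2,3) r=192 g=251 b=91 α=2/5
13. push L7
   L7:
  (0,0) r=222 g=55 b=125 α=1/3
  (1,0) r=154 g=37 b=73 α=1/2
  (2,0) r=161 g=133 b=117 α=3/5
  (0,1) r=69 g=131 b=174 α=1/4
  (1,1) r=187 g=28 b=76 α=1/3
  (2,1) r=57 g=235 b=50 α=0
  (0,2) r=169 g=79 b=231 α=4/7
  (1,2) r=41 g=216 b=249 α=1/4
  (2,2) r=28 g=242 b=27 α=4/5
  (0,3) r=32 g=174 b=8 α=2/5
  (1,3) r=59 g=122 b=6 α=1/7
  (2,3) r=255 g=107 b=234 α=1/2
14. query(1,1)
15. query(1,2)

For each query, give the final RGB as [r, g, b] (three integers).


at x=0,y=2 over L1,L2:
L1 α=1/4: [169/4, 87/2, 17/2]
L2 α=1/8: [1675/32, 657/16, 161/16]
= [52, 41, 10]

query (2,1) [L1,L2] — begin 0,0,0
+L1 (α=1/3) → [85/3, 158/3, 44]
+L2 (α=3/7) → [1168/21, 1289/21, 395/7]
→ [56, 61, 56]

(2,2) stack=L1,L3,L4; from [0,0,0]:
L1 α=1/6: [8, 37/3, 91/3]
L3 α=2/7: [326/7, 1103/21, 893/21]
L4 α=1: [241, 186, 162]
= [241, 186, 162]

query (1,1) [L1,L3,L4] — begin 0,0,0
+L1 (α=1/8) → [135/8, 15/4, 107/8]
+L3 (α=3/4) → [5511/32, 627/16, 5843/32]
+L4 (α=1/2) → [11847/64, 3939/32, 12883/64]
rounded: [185, 123, 201]

(0,3) stack=L1,L3,L4; from [0,0,0]:
+L1 (α=0) → [0, 0, 0]
+L3 (α=1/3) → [13, 14/3, 8]
+L4 (α=3/7) → [139/7, 2063/21, 281/7]
= [20, 98, 40]

(1,1) stack=L1,L3,L4,L5,L6,L7; from [0,0,0]:
after L1 α=1/8: [135/8, 15/4, 107/8]
after L3 α=3/4: [5511/32, 627/16, 5843/32]
after L4 α=1/2: [11847/64, 3939/32, 12883/64]
after L5 α=1/2: [21319/128, 11235/64, 20051/128]
after L6 α=3/4: [99271/512, 18147/256, 39251/512]
after L7 α=1/3: [147143/768, 21731/384, 19569/256]
→ [192, 57, 76]

query (1,2) [L1,L3,L4,L5,L6,L7] — begin 0,0,0
after L1 α=6/7: [486/7, 852/7, 180/7]
after L3 α=2/5: [3404/35, 4768/35, 1296/35]
after L4 α=1/2: [5202/35, 4064/35, 4148/35]
after L5 α=4/7: [47946/245, 45372/245, 13424/245]
after L6 α=1/4: [155843/980, 149101/980, 48311/490]
after L7 α=1/4: [507709/3920, 658983/3920, 266943/1960]
= [130, 168, 136]


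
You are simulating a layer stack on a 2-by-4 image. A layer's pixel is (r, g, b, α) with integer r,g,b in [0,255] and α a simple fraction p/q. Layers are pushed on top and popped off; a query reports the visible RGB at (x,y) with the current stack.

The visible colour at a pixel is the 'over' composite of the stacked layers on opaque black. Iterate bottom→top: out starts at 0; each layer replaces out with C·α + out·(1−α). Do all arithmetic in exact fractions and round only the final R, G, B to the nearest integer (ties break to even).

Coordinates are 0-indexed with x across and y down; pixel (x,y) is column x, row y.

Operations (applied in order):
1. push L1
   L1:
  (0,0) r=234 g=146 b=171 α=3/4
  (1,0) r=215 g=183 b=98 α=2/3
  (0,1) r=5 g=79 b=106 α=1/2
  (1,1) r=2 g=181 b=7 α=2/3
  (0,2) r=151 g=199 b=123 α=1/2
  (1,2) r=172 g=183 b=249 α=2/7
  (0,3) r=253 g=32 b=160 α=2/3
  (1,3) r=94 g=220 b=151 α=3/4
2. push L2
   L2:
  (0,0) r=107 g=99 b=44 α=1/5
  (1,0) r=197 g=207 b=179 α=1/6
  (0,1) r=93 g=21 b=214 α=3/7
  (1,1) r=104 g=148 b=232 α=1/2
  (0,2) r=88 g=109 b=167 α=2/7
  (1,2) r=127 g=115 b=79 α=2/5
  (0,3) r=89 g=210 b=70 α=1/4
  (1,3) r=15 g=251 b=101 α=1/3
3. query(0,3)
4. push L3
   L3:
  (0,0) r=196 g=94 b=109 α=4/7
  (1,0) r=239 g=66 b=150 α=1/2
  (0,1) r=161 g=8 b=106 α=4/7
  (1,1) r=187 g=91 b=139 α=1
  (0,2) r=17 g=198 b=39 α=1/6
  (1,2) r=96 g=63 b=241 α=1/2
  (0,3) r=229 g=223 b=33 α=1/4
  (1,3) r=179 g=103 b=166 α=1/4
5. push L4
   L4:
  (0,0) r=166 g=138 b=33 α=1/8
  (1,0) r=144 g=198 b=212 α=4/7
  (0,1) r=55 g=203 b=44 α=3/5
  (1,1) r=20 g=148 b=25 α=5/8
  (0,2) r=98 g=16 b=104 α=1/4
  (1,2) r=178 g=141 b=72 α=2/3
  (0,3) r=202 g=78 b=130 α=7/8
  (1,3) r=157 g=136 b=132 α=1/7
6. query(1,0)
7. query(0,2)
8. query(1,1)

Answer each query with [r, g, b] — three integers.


query (0,3) [L1,L2] — begin 0,0,0
after L1 α=2/3: [506/3, 64/3, 320/3]
after L2 α=1/4: [595/4, 137/2, 195/2]
→ [149, 68, 98]

(1,0) stack=L1,L2,L3,L4; from [0,0,0]:
after L1 α=2/3: [430/3, 122, 196/3]
after L2 α=1/6: [2741/18, 817/6, 1517/18]
after L3 α=1/2: [7043/36, 1213/12, 4217/36]
after L4 α=4/7: [13955/84, 4381/28, 14393/84]
= [166, 156, 171]

query (0,2) [L1,L2,L3,L4] — begin 0,0,0
after L1 α=1/2: [151/2, 199/2, 123/2]
after L2 α=2/7: [1107/14, 1431/14, 1283/14]
after L3 α=1/6: [5773/84, 3309/28, 6961/84]
after L4 α=1/4: [8517/112, 10375/112, 9873/112]
= [76, 93, 88]

query (1,1) [L1,L2,L3,L4] — begin 0,0,0
after L1 α=2/3: [4/3, 362/3, 14/3]
after L2 α=1/2: [158/3, 403/3, 355/3]
after L3 α=1: [187, 91, 139]
after L4 α=5/8: [661/8, 1013/8, 271/4]
rounded: [83, 127, 68]
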